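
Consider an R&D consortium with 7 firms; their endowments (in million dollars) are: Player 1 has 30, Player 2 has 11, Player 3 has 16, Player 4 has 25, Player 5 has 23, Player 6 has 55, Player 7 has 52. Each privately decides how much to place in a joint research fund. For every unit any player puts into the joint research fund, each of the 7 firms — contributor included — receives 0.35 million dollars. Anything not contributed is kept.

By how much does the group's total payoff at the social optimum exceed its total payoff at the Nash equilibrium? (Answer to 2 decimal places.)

307.40 million dollars

The private return per contributed unit is 0.35 < 1 for everyone, so the Nash equilibrium is zero contribution and the group total is Σ E_j = 30 + 11 + 16 + 25 + 23 + 55 + 52 = 212.
Each contributed unit returns 2.450 to the group, so the social optimum is full contribution by everyone: group total = 2.450 × 212 = 519.40.
Efficiency loss = (2.450 − 1) × 212 = 307.40.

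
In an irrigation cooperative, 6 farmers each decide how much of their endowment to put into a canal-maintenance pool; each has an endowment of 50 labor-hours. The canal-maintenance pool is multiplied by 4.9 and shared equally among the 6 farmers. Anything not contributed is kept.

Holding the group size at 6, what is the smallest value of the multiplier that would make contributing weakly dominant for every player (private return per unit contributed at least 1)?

A contributed unit returns (multiplier)/6 to its contributor.
This reaches 1 exactly when the multiplier is 6.

6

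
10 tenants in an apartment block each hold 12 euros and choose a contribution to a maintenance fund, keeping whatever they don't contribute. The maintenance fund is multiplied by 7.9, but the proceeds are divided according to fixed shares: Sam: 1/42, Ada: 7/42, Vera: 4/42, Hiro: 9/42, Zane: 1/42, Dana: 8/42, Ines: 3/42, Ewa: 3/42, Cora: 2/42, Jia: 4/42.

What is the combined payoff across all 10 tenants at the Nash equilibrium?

368.40 euros

A player with share s gets back 7.9·s per unit contributed, so full contribution is dominant for anyone with s > 1/7.9 = 0.1266 and zero contribution is dominant for anyone below.
Ada, Hiro and Dana clear that bar, contributing 12 each; the remaining 7 contribute 0. Total contributed: 36.
The maintenance fund pays out 7.9 × 36 = 284.40 in total (split across the unequal shares, but the aggregate is all that matters for the group sum).
The 7 free-riders keep 12 each, adding 84. Group total = 84 + 284.40 = 368.40.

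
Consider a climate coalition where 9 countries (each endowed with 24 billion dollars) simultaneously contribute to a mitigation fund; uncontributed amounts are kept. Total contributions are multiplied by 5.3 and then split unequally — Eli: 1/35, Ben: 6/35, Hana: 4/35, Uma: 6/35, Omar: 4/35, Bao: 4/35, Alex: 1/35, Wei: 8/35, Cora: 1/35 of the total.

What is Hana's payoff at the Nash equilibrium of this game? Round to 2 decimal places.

Each unit j contributes comes back to j as 5.3 × (j's share), so j prefers to contribute only if that share exceeds 1/5.3 = 0.1887; otherwise keeping the unit dominates.
Wei alone (share 8/35) is above the threshold, contributing 24; the remaining 8 contribute 0. Total contributed: 24.
Hana keeps 24 and receives 5.3 × 24 × 4/35 = 14.54 from the mitigation fund, for a payoff of 38.54.

38.54 billion dollars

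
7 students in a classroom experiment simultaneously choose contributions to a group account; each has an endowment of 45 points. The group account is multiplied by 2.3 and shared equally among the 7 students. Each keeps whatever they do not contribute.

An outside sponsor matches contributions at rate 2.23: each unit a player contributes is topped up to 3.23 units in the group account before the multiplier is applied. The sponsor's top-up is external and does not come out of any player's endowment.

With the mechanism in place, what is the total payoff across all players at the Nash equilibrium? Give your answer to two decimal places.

2340.14 points

With the mechanism, a contributed unit returns 2.3 × 3.23 / 7 = 1.0613 per unit of net cost to the contributor — now above 1 — so contributing fully is weakly dominant for every player.
At the Nash equilibrium everyone contributes 45. Group total payoff = 2.3 × 3.23 × 315 = 2340.14.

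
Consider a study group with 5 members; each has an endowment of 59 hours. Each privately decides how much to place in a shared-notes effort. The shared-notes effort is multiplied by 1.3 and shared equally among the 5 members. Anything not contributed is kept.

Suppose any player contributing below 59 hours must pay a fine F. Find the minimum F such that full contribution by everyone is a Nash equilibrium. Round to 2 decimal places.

43.66 hours

Given the others contribute fully, the best deviation is to contribute 0 (any partial contribution still incurs the fine and gives up units whose private return 0.2600 is below 1).
Deviating from 59 to 0 saves 59 hours but forfeits the deviator's share of the drop in the shared-notes effort: 1.3/5 × 59 = 15.34.
So the deviation gain is 59 − 15.34 = 43.66, and the fine must be at least 43.66 hours to wipe it out.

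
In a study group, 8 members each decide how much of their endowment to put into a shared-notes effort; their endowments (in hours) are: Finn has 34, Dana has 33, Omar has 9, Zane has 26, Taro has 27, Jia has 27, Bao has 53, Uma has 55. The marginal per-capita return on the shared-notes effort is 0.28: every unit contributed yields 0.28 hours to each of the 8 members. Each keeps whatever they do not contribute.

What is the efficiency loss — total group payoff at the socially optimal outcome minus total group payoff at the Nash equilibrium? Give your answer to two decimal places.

327.36 hours

The private return per contributed unit is 0.28 < 1 for everyone, so the Nash equilibrium is zero contribution and the group total is Σ E_j = 34 + 33 + 9 + 26 + 27 + 27 + 53 + 55 = 264.
Each contributed unit returns 2.240 to the group, so the social optimum is full contribution by everyone: group total = 2.240 × 264 = 591.36.
Efficiency loss = (2.240 − 1) × 264 = 327.36.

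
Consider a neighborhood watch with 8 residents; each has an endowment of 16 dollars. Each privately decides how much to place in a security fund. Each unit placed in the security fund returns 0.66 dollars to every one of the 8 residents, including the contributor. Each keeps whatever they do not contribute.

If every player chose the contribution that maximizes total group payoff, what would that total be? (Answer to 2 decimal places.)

675.84 dollars

Each contributed unit returns 5.280 to the group as a whole (0.66 to each of 8 players), which exceeds 1, so the social optimum is full contribution: group total = 5.280 × 128 = 675.84.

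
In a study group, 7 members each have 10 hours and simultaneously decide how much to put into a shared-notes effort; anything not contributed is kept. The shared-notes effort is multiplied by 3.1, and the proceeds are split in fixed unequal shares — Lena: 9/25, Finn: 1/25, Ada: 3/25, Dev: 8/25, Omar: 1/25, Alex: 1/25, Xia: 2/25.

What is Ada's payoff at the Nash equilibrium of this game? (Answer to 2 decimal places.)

Each unit j contributes comes back to j as 3.1 × (j's share), so j prefers to contribute only if that share exceeds 1/3.1 = 0.3226; otherwise keeping the unit dominates.
The only share above 0.3226 is Lena's 9/25, contributing 10; the remaining 6 contribute 0. Total contributed: 10.
Ada keeps 10 and receives 3.1 × 10 × 3/25 = 3.72 from the shared-notes effort, for a payoff of 13.72.

13.72 hours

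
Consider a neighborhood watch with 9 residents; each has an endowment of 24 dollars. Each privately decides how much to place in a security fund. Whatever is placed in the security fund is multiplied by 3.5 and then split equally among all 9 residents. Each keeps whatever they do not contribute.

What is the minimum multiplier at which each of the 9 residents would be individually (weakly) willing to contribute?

A contributed unit returns (multiplier)/9 to its contributor.
This reaches 1 exactly when the multiplier is 9.

9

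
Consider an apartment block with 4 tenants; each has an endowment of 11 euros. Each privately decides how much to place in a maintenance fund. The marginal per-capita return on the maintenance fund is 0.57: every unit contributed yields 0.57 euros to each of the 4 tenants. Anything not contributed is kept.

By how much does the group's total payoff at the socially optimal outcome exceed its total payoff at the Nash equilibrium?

The private return per contributed unit is 0.57 < 1, so contributing 0 is dominant for every player. At the Nash equilibrium everyone keeps their 11, and the group total is 4 × 11 = 44.
Each contributed unit returns 2.280 to the group as a whole (0.57 to each of 4 players), which exceeds 1, so the social optimum is full contribution: group total = 2.280 × 44 = 100.32.
Efficiency loss = 100.32 − 44 = 56.32.

56.32 euros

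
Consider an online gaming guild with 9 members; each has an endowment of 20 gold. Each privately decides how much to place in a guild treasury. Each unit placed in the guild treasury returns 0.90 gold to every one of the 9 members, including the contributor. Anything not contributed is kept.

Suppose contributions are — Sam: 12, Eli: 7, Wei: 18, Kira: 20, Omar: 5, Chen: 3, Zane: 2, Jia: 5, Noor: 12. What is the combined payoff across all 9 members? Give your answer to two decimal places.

776.40 gold

Total contributed: 12 + 7 + 18 + 20 + 5 + 3 + 2 + 5 + 12 = 84; total kept: 9 × 20 − 84 = 96.
The guild treasury pays out 0.90 × 9 × 84 = 680.40 in aggregate.
Group total = 96 + 680.40 = 776.40.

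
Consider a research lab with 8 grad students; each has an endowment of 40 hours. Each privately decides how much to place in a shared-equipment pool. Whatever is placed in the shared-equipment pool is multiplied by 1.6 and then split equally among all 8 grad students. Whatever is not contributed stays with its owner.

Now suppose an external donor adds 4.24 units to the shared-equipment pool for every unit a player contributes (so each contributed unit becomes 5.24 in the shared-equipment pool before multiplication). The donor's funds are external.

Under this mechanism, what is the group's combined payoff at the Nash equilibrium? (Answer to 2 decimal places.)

The effective private return per unit is now 1.6 × 5.24 / 8 = 1.0480 > 1, so every player's dominant strategy flips to full contribution.
At the Nash equilibrium everyone contributes 40. Group total payoff = 1.6 × 5.24 × 320 = 2682.88.

2682.88 hours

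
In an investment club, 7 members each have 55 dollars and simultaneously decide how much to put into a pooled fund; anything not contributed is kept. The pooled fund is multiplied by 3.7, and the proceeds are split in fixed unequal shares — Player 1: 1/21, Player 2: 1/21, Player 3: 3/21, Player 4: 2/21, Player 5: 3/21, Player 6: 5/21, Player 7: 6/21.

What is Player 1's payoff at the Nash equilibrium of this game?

Each unit j contributes comes back to j as 3.7 × (j's share), so j prefers to contribute only if that share exceeds 1/3.7 = 0.2703; otherwise keeping the unit dominates.
The only share above 0.2703 is Player 7's 6/21, contributing 55; the remaining 6 contribute 0. Total contributed: 55.
Player 1 keeps 55 and receives 3.7 × 55 × 1/21 = 9.69 from the pooled fund, for a payoff of 64.69.

64.69 dollars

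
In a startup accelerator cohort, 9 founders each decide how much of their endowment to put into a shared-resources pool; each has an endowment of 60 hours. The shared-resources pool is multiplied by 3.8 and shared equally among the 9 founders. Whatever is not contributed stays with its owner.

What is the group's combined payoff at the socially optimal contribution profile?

2052.00 hours

Each contributed unit returns 3.800 to the group as a whole (0.4222 to each of 9 players), which exceeds 1, so the social optimum is full contribution: group total = 3.800 × 540 = 2052.00.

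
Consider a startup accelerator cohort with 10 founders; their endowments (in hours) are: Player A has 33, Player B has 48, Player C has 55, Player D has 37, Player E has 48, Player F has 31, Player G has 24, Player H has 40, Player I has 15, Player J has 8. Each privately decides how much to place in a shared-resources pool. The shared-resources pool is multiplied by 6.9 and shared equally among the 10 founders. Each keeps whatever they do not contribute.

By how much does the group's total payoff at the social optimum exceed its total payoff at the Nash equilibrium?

The private return per contributed unit is 6.9/10 = 0.6900 < 1 for every player regardless of endowment, so the Nash equilibrium is zero contribution and the group total is Σ E_j = 33 + 48 + 55 + 37 + 48 + 31 + 24 + 40 + 15 + 8 = 339.
Each contributed unit returns 6.900 to the group, so the social optimum is full contribution by everyone: group total = 6.900 × 339 = 2339.10.
Efficiency loss = (6.900 − 1) × 339 = 2000.10.

2000.10 hours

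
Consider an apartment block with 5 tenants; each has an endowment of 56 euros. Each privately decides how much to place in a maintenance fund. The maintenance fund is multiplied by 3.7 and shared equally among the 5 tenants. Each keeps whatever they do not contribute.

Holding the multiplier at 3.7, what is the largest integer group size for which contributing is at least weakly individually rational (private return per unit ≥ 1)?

Private return per unit is 3.7/(group size), which is ≥ 1 whenever the group size is ≤ 3.7.
The largest such integer is 3.

3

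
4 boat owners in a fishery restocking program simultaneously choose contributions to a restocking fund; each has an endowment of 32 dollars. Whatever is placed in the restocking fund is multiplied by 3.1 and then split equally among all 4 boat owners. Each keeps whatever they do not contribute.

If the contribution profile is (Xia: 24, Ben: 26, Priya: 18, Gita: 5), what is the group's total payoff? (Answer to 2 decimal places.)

Total contributed: 24 + 26 + 18 + 5 = 73; total kept: 4 × 32 − 73 = 55.
The restocking fund pays out 3.1 × 73 = 226.30 in aggregate.
Group total = 55 + 226.30 = 281.30.

281.30 dollars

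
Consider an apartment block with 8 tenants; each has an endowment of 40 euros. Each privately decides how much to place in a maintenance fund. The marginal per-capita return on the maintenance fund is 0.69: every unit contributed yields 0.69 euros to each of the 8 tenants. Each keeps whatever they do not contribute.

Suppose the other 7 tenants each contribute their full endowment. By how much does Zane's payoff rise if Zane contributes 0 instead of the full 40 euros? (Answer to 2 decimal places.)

Switching from a contribution of 40 to 0 lets Zane keep an extra 40 euros, but lowers the maintenance fund by 40, which costs Zane their own share of that drop: 0.69 × 40 = 27.60.
Net gain = 40 − 27.60 = 12.40. The private return per contributed unit (0.69) is below 1, so free-riding is indeed the best response regardless of what the others do.

12.40 euros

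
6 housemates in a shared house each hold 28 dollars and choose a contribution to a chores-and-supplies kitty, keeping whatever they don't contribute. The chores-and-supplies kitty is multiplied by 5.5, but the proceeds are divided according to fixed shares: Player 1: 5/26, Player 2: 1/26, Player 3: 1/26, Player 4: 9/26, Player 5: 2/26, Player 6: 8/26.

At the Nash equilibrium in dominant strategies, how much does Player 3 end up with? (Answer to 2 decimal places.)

Player j's private return per contributed unit is 5.5 × (j's share). Contributing is weakly dominant for j when that share is at least 1/5.5 = 0.1818, and contributing 0 is dominant otherwise.
Player 1, Player 4 and Player 6 are above the threshold, contributing 28 each; the remaining 3 contribute 0. Total contributed: 84.
Player 3 keeps 28 and receives 5.5 × 84 × 1/26 = 17.77 from the chores-and-supplies kitty, for a payoff of 45.77.

45.77 dollars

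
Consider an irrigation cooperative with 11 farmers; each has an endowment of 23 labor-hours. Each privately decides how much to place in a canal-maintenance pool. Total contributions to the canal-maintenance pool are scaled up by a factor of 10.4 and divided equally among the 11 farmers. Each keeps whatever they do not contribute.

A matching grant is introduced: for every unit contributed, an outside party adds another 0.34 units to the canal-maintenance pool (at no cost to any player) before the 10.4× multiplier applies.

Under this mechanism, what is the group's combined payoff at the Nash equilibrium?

With the mechanism, a contributed unit returns 10.4 × 1.34 / 11 = 1.2669 per unit of net cost to the contributor — now above 1 — so contributing fully is weakly dominant for every player.
At the Nash equilibrium everyone contributes 23. Group total payoff = 10.4 × 1.34 × 253 = 3525.81.

3525.81 labor-hours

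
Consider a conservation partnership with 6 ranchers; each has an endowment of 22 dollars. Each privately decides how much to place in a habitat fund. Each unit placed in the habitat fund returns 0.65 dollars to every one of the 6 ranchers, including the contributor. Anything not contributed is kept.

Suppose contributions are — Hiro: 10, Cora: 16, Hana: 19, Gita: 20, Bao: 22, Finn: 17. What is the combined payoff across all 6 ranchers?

Total contributed: 10 + 16 + 19 + 20 + 22 + 17 = 104; total kept: 6 × 22 − 104 = 28.
The habitat fund pays out 0.65 × 6 × 104 = 405.60 in aggregate.
Group total = 28 + 405.60 = 433.60.

433.60 dollars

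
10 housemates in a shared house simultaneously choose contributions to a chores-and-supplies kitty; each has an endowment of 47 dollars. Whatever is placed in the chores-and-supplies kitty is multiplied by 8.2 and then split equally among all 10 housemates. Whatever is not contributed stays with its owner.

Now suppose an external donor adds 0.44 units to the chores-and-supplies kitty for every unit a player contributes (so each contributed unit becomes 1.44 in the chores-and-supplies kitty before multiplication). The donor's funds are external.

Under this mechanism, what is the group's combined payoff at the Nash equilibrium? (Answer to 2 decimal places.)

The effective private return per unit is now 8.2 × 1.44 / 10 = 1.1808 > 1, so every player's dominant strategy flips to full contribution.
At the Nash equilibrium everyone contributes 47. Group total payoff = 8.2 × 1.44 × 470 = 5549.76.

5549.76 dollars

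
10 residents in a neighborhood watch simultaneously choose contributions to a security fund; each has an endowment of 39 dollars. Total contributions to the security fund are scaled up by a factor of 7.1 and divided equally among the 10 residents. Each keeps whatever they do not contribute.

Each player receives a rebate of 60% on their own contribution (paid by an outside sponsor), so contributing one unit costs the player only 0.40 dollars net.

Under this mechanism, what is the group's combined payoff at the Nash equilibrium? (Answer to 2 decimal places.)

3003.00 dollars

Under the mechanism each unit contributed yields (7.1/10) / 0.40 = 1.7750 back to its contributor per unit of net cost, which exceeds 1, making full contribution the dominant choice for everyone.
At the Nash equilibrium everyone contributes 39. Group total payoff = 10 × (39 × 0.60 + 7.1 × 39) = 3003.00.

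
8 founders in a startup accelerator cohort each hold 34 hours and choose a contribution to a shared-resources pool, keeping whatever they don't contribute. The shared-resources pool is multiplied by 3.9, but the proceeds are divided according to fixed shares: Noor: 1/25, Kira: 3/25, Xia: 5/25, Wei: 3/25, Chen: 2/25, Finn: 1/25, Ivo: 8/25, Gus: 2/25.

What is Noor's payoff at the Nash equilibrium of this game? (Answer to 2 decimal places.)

39.30 hours

A player with share s gets back 3.9·s per unit contributed, so full contribution is dominant for anyone with s > 1/3.9 = 0.2564 and zero contribution is dominant for anyone below.
Only Ivo (8/25) clears that bar, contributing 34; the remaining 7 contribute 0. Total contributed: 34.
Noor keeps 34 and receives 3.9 × 34 × 1/25 = 5.30 from the shared-resources pool, for a payoff of 39.30.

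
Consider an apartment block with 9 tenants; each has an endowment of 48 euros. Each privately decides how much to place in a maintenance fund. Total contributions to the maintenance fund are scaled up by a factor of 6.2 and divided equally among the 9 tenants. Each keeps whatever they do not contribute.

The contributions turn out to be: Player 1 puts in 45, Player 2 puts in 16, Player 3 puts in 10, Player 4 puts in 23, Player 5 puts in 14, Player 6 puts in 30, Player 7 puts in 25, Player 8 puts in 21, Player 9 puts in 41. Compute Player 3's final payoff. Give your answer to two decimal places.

Total contributed: 45 + 16 + 10 + 23 + 14 + 30 + 25 + 21 + 41 = 225.
Each receives 6.2 × 225 / 9 = 155.00 from the maintenance fund.
Player 3 keeps 48 − 10 = 38, so Player 3's payoff is 38 + 155.00 = 193.00.

193.00 euros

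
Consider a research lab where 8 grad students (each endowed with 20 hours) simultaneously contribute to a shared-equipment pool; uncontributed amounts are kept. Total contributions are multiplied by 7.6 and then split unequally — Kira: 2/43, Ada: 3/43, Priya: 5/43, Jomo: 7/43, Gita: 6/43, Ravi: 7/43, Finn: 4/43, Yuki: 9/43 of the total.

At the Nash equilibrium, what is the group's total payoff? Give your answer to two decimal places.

Player j's private return per contributed unit is 7.6 × (j's share). Contributing is weakly dominant for j when that share is at least 1/7.6 = 0.1316, and contributing 0 is dominant otherwise.
The shares above 0.1316 belong to Jomo, Gita, Ravi and Yuki, contributing 20 each; the remaining 4 contribute 0. Total contributed: 80.
The shared-equipment pool pays out 7.6 × 80 = 608.00 in total (split across the unequal shares, but the aggregate is all that matters for the group sum).
The 4 free-riders keep 20 each, adding 80. Group total = 80 + 608.00 = 688.00.

688.00 hours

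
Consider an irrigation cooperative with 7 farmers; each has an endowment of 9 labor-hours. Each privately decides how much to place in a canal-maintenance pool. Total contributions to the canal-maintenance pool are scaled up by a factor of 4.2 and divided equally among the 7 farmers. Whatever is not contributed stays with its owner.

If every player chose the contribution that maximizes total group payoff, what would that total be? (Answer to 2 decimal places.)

Each contributed unit returns 4.200 to the group as a whole (0.6000 to each of 7 players), which exceeds 1, so the social optimum is full contribution: group total = 4.200 × 63 = 264.60.

264.60 labor-hours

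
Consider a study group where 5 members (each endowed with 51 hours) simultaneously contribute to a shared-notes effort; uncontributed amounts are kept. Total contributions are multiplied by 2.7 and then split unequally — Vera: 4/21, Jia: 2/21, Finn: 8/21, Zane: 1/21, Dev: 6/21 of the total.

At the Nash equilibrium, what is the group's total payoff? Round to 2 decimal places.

341.70 hours

For player j, contributing a unit is worthwhile iff 2.7 × (j's share) ≥ 1, i.e. iff j's share is at least 0.3704.
The only share above 0.3704 is Finn's 8/21, contributing 51; the remaining 4 contribute 0. Total contributed: 51.
The shared-notes effort pays out 2.7 × 51 = 137.70 in total (split across the unequal shares, but the aggregate is all that matters for the group sum).
The 4 free-riders keep 51 each, adding 204. Group total = 204 + 137.70 = 341.70.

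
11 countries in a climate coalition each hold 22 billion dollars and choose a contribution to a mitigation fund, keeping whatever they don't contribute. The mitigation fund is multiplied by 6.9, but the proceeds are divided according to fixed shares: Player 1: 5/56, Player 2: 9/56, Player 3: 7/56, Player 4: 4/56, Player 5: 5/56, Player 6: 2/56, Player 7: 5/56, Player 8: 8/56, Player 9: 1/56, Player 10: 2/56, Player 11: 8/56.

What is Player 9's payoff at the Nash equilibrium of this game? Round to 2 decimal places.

24.71 billion dollars

For player j, contributing a unit is worthwhile iff 6.9 × (j's share) ≥ 1, i.e. iff j's share is at least 0.1449.
Player 2 alone (share 9/56) is above the threshold, contributing 22; the remaining 10 contribute 0. Total contributed: 22.
Player 9 keeps 22 and receives 6.9 × 22 × 1/56 = 2.71 from the mitigation fund, for a payoff of 24.71.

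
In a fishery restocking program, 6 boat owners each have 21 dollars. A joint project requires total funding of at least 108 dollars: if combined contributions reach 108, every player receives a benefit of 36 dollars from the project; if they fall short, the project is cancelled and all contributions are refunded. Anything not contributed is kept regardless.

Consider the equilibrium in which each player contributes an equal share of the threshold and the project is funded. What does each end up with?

Equal share of the threshold: 108/6 = 18.
At this profile no one gains by cutting their contribution: any cut drops the total below 108, the project is cancelled, contributions are refunded, and the deviator ends with 21, which is less than 21 − 18 + 36 = 39. Contributing more than 18 just wastes the excess. So contributing exactly 18 is a best response.
Each player's payoff: 21 − 18 + 36 = 39.

39 dollars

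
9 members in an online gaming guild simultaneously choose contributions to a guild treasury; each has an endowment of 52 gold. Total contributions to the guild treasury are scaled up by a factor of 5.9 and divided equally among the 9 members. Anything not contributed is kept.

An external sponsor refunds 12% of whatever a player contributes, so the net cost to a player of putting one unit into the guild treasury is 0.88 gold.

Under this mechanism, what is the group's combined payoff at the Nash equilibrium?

The effective private return is (5.9/9) / 0.88 = 0.7449, which is still under 1, so the mechanism doesn't change anyone's dominant strategy: zero contribution.
Everyone keeps their endowment and the group total is 9 × 52 = 468.

468.00 gold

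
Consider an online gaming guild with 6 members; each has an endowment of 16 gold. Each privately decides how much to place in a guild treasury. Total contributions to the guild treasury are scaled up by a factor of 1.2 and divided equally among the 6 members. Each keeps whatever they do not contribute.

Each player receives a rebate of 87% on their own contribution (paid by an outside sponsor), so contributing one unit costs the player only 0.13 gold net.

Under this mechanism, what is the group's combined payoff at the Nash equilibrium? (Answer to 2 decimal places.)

198.72 gold

Under the mechanism each unit contributed yields (1.2/6) / 0.13 = 1.5385 back to its contributor per unit of net cost, which exceeds 1, making full contribution the dominant choice for everyone.
So the Nash equilibrium is full contribution by all 6; the group earns 6 × (16 × 0.87 + 1.2 × 16) = 198.72.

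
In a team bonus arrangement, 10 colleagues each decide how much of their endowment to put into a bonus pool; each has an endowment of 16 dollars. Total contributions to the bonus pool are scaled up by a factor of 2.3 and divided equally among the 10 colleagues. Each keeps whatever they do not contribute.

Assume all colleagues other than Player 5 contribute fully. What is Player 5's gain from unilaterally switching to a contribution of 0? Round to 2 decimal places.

Switching from a contribution of 16 to 0 lets Player 5 keep an extra 16 dollars, but lowers the bonus pool by 16, which costs Player 5 their own share of that drop: 2.3/10 × 16 = 3.68.
Net gain = 16 − 3.68 = 12.32. The private return per contributed unit (0.2300) is below 1, so free-riding is indeed the best response regardless of what the others do.

12.32 dollars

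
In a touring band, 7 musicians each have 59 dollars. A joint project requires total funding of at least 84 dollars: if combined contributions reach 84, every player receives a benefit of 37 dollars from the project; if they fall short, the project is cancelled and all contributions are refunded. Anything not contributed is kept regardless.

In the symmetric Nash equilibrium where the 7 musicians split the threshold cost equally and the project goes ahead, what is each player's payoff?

Equal share of the threshold: 84/7 = 12.
At this profile no one gains by cutting their contribution: any cut drops the total below 84, the project is cancelled, contributions are refunded, and the deviator ends with 59, which is less than 59 − 12 + 37 = 84. Contributing more than 12 just wastes the excess. So contributing exactly 12 is a best response.
Each player's payoff: 59 − 12 + 37 = 84.

84 dollars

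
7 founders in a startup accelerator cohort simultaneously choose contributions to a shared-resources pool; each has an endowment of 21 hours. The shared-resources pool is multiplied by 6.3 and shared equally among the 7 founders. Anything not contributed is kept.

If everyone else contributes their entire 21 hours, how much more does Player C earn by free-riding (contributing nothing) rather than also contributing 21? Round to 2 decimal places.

2.10 hours

Switching from a contribution of 21 to 0 lets Player C keep an extra 21 hours, but lowers the shared-resources pool by 21, which costs Player C their own share of that drop: 6.3/7 × 21 = 18.90.
Net gain = 21 − 18.90 = 2.10. The private return per contributed unit (0.9000) is below 1, so free-riding is indeed the best response regardless of what the others do.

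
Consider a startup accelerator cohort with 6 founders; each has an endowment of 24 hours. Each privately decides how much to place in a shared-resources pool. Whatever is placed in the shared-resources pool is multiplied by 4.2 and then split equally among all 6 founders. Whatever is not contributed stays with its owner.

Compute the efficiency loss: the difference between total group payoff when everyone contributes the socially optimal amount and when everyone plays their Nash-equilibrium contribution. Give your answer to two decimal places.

460.80 hours

Each contributed unit returns 4.2/6 = 0.7000 to its contributor — below 1 — so contributing 0 is dominant for every player. At the Nash equilibrium everyone keeps their 24, and the group total is 6 × 24 = 144.
Each contributed unit returns 4.200 to the group as a whole (0.7000 to each of 6 players), which exceeds 1, so the social optimum is full contribution: group total = 4.200 × 144 = 604.80.
Efficiency loss = 604.80 − 144 = 460.80.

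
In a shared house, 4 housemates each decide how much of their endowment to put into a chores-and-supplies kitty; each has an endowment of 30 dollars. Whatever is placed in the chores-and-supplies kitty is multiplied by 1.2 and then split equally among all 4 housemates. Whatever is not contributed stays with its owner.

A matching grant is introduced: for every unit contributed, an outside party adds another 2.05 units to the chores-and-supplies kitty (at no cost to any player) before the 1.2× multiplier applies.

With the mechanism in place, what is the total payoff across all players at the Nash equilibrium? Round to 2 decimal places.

120.00 dollars

With the mechanism, a contributed unit returns 1.2 × 3.05 / 4 = 0.9150 per unit of net cost — still below 1 — so contributing 0 remains dominant for every player.
Everyone keeps their endowment and the group total is 4 × 30 = 120.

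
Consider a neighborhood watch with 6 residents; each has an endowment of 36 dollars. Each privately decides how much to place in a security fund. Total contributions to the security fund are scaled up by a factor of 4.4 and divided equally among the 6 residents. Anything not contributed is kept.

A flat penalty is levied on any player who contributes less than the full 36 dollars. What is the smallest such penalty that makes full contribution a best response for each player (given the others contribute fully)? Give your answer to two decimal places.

Given the others contribute fully, the best deviation is to contribute 0 (any partial contribution still incurs the fine and gives up units whose private return 0.7333 is below 1).
Deviating from 36 to 0 saves 36 dollars but forfeits the deviator's share of the drop in the security fund: 4.4/6 × 36 = 26.40.
So the deviation gain is 36 − 26.40 = 9.60, and the fine must be at least 9.60 dollars to wipe it out.

9.60 dollars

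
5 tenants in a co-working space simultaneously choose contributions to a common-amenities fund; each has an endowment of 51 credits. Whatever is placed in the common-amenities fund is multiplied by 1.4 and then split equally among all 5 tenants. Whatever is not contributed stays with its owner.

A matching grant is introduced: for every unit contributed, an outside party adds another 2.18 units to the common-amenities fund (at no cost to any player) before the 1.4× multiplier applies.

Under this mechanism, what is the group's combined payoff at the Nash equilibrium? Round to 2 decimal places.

255.00 credits

Even with the mechanism, each unit contributed returns only 1.4 × 3.18 / 5 = 0.8904 per unit of net cost, so contributing nothing is still dominant.
At the Nash equilibrium no one contributes; group total payoff = 5 × 51 = 255.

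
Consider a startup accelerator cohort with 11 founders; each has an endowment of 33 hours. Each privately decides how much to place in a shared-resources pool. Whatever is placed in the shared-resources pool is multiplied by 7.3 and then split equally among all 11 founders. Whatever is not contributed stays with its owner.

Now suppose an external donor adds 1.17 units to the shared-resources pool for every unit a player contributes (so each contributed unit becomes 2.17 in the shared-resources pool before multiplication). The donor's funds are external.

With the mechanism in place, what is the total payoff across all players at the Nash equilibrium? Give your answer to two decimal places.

5750.28 hours

With the mechanism, a contributed unit returns 7.3 × 2.17 / 11 = 1.4401 per unit of net cost to the contributor — now above 1 — so contributing fully is weakly dominant for every player.
So the Nash equilibrium is full contribution by all 11; the group earns 7.3 × 2.17 × 363 = 5750.28.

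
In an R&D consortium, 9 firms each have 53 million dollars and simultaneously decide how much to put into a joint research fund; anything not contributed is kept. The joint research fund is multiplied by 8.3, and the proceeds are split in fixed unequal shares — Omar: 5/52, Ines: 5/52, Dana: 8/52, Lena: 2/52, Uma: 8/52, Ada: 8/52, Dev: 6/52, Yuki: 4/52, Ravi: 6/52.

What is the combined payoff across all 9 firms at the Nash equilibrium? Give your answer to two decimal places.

Each unit j contributes comes back to j as 8.3 × (j's share), so j prefers to contribute only if that share exceeds 1/8.3 = 0.1205; otherwise keeping the unit dominates.
The shares above 0.1205 belong to Dana, Uma and Ada, contributing 53 each; the remaining 6 contribute 0. Total contributed: 159.
The joint research fund pays out 8.3 × 159 = 1319.70 in total (split across the unequal shares, but the aggregate is all that matters for the group sum).
The 6 free-riders keep 53 each, adding 318. Group total = 318 + 1319.70 = 1637.70.

1637.70 million dollars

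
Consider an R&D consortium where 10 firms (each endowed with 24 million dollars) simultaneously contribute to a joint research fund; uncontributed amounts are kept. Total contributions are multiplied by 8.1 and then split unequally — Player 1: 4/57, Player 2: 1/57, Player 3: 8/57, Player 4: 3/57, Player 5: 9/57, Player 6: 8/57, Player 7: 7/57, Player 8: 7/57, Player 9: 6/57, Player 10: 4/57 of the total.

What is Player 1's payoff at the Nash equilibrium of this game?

Each unit j contributes comes back to j as 8.1 × (j's share), so j prefers to contribute only if that share exceeds 1/8.1 = 0.1235; otherwise keeping the unit dominates.
Player 3, Player 5 and Player 6 are above the threshold, contributing 24 each; the remaining 7 contribute 0. Total contributed: 72.
Player 1 keeps 24 and receives 8.1 × 72 × 4/57 = 40.93 from the joint research fund, for a payoff of 64.93.

64.93 million dollars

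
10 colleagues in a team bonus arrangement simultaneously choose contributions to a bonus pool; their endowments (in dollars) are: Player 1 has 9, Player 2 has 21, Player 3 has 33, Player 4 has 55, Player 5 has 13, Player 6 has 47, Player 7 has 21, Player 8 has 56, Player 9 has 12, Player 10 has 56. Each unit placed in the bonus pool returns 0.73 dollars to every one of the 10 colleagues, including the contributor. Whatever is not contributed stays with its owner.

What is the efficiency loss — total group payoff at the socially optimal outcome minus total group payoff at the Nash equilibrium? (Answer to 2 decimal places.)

The private return per contributed unit is 0.73 < 1 for everyone, so the Nash equilibrium is zero contribution and the group total is Σ E_j = 9 + 21 + 33 + 55 + 13 + 47 + 21 + 56 + 12 + 56 = 323.
Each contributed unit returns 7.300 to the group, so the social optimum is full contribution by everyone: group total = 7.300 × 323 = 2357.90.
Efficiency loss = (7.300 − 1) × 323 = 2034.90.

2034.90 dollars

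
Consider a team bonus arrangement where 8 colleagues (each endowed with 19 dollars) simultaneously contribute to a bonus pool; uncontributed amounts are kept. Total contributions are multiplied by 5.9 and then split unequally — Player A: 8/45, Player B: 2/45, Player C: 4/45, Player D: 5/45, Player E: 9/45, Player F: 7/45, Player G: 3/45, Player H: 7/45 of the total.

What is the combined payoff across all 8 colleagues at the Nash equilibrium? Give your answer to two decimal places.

For player j, contributing a unit is worthwhile iff 5.9 × (j's share) ≥ 1, i.e. iff j's share is at least 0.1695.
The shares above 0.1695 belong to Player A and Player E, contributing 19 each; the remaining 6 contribute 0. Total contributed: 38.
The bonus pool pays out 5.9 × 38 = 224.20 in total (split across the unequal shares, but the aggregate is all that matters for the group sum).
The 6 free-riders keep 19 each, adding 114. Group total = 114 + 224.20 = 338.20.

338.20 dollars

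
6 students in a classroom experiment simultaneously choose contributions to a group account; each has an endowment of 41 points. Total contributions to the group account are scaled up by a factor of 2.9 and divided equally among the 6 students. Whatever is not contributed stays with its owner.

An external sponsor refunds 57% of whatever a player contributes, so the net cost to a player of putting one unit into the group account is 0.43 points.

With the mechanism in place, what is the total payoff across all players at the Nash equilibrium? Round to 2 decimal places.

The effective private return per unit is now (2.9/6) / 0.43 = 1.1240 > 1, so every player's dominant strategy flips to full contribution.
So the Nash equilibrium is full contribution by all 6; the group earns 6 × (41 × 0.57 + 2.9 × 41) = 853.62.

853.62 points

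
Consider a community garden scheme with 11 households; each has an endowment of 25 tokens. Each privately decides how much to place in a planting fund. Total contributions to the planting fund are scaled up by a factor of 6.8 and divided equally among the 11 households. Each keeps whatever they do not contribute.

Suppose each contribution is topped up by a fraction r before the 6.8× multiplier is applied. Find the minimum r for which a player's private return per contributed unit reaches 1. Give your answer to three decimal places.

0.618

With matching at rate r, one contributed unit becomes (1 + r) in the planting fund and returns 6.8 × (1 + r) / 11 to the contributor.
Setting this equal to 1: 1 + r = 11/6.8 = 1.6176.
So the minimum matching rate is r = 1.6176 − 1 = 0.618.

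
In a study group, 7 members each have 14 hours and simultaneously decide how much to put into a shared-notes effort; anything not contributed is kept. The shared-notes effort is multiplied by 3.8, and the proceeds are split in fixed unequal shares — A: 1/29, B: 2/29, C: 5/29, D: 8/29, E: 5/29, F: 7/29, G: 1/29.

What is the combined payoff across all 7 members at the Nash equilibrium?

137.20 hours

For player j, contributing a unit is worthwhile iff 3.8 × (j's share) ≥ 1, i.e. iff j's share is at least 0.2632.
Only D (8/29) clears that bar, contributing 14; the remaining 6 contribute 0. Total contributed: 14.
The shared-notes effort pays out 3.8 × 14 = 53.20 in total (split across the unequal shares, but the aggregate is all that matters for the group sum).
The 6 free-riders keep 14 each, adding 84. Group total = 84 + 53.20 = 137.20.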